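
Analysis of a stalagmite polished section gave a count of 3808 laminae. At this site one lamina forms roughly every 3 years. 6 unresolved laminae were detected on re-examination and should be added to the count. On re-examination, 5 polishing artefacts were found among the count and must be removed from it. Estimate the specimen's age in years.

11427 yr

Adjusted count: 3808 − 5 + 6 = 3809 laminae.
3809 laminae at 3 years each span 3809 × 3 = 11427 years.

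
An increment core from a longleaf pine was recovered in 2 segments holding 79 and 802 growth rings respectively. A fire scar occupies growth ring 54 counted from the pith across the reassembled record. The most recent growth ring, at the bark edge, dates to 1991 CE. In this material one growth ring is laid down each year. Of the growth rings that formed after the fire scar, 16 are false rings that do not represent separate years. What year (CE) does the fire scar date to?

Total growth rings = 79 + 802 = 881.
881 − 54 = 827 growth rings lie beyond the fire scar toward the bark edge.
827 − 16 false = 811 true growth rings after the fire scar.
1991 − 811 = 1180 CE.

1180 CE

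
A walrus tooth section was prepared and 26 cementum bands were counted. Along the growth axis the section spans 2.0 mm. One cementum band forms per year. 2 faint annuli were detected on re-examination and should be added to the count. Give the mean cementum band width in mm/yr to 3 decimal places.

After corrections the count is 26 + 2 = 28 cementum bands.
Mean rate = 2.0 mm / 28 years ≈ 0.071 mm/yr.

0.071 mm/yr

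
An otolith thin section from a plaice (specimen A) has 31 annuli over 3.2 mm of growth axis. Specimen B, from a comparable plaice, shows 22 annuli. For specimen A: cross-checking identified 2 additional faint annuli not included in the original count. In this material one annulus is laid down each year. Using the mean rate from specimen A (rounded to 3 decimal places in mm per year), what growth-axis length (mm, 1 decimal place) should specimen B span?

Specimen A: adjusted count: 31 + 2 = 33 annuli.
A: 3.2 mm over 33 years gives 3.2 / 33 ≈ 0.097 mm/year.
Length of B = 0.097 × 22 = 2.1 mm.

2.1 mm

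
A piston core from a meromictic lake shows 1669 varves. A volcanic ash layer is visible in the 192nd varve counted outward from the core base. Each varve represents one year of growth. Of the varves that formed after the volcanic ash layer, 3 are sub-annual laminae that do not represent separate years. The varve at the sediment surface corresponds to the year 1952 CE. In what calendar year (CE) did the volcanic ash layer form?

478 CE

Between varve 192 and the sediment surface there are 1669 − 192 = 1477 varves.
Excluding 3 false varves: 1477 − 3 = 1474.
Counting back 1474 years from 1952 CE places the volcanic ash layer in 1952 − 1474 = 478 CE.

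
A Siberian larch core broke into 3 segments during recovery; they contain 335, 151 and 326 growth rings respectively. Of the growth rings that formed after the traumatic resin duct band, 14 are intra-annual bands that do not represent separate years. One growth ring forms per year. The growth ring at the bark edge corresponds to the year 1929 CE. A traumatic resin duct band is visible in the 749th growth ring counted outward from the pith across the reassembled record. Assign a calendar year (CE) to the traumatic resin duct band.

1880 CE

Total growth rings = 335 + 151 + 326 = 812.
The traumatic resin duct band sits at growth ring 749 from the pith, so 812 − 749 = 63 growth rings formed after it.
Removing the 14 false growth rings leaves 63 − 14 = 49 true growth rings beyond the traumatic resin duct band.
Counting back 49 years from 1929 CE places the traumatic resin duct band in 1929 − 49 = 1880 CE.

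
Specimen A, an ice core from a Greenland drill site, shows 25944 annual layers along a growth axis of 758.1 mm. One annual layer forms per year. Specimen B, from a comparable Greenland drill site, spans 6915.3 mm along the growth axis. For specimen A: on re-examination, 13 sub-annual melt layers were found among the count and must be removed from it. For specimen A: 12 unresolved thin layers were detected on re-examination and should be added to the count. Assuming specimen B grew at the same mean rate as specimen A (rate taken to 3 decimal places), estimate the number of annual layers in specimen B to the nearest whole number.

238459 annual layers

Specimen A: after corrections the count is 25944 − 13 + 12 = 25943 annual layers.
A: Extension rate ≈ 758.1 / 25943 = 0.029 mm/year.
Specimen B: 6915.3 mm / 0.029 mm per year = 238458.62 years ≈ 238459 annual layers.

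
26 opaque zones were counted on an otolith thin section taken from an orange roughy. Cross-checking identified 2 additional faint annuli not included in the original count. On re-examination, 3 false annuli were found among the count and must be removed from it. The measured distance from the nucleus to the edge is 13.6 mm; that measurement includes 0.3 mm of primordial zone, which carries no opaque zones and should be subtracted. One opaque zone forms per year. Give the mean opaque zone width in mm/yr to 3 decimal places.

0.532 mm/yr

Correcting the raw count gives 26 − 3 + 2 = 25 true opaque zones.
The growth record spans 13.6 − 0.3 = 13.3 mm.
Mean rate = 13.3 mm / 25 years ≈ 0.532 mm/yr.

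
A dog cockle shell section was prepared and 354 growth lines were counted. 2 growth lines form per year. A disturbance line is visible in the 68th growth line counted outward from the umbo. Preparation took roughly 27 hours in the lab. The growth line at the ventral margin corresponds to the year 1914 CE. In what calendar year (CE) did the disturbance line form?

Between growth line 68 and the ventral margin there are 354 − 68 = 286 growth lines.
Dividing by 2 growth lines per year: 286 / 2 = 143 years.
The growth line at the ventral margin is 1914 CE, so the disturbance line dates to 1914 − 143 = 1771 CE.

1771 CE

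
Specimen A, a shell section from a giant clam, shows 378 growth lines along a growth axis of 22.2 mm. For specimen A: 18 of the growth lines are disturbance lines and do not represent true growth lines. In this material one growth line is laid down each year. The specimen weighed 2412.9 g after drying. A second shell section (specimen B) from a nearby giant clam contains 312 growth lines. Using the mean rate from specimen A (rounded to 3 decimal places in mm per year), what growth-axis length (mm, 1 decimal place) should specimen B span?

Specimen A: true growth line count = 378 − 18 = 360.
A: Mean rate = 22.2 mm / 360 years ≈ 0.062 mm/year.
Length of B = 0.062 × 312 = 19.3 mm.

19.3 mm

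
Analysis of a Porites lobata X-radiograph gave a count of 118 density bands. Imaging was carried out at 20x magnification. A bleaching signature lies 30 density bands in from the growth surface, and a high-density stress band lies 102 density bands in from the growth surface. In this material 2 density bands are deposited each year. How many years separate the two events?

36 yr

The two markers are separated by 102 − 30 = 72 density bands.
With 2 density bands per year, 72 / 2 = 36 years.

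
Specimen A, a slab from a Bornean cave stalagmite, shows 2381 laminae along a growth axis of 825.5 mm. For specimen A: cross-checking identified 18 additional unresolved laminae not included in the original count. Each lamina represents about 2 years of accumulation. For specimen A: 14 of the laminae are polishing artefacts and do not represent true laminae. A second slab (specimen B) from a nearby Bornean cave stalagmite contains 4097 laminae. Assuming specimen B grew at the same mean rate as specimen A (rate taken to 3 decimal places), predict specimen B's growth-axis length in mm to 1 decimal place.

Specimen A: after corrections the count is 2381 − 14 + 18 = 2385 laminae.
Specimen A: at 2 years per lamina, 2385 × 2 = 4770 years.
A: Mean rate = 825.5 mm / 4770 years ≈ 0.173 mm/year.
Specimen B: at 2 years per lamina, 4097 × 2 = 8194 years. B's length ≈ 0.173 × 8194 = 1417.6 mm.

1417.6 mm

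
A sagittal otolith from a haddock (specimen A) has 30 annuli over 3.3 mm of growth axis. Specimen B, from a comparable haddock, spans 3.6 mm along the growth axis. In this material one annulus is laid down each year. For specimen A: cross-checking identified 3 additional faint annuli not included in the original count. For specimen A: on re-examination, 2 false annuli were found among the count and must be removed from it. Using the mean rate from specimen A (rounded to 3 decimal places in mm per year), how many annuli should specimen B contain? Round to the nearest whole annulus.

34 annuli

Specimen A: correcting the raw count gives 30 − 2 + 3 = 31 true annuli.
A: Extension rate ≈ 3.3 / 31 = 0.106 mm/year.
For B, 3.6 / 0.106 = 33.96 years ≈ 34 annuli.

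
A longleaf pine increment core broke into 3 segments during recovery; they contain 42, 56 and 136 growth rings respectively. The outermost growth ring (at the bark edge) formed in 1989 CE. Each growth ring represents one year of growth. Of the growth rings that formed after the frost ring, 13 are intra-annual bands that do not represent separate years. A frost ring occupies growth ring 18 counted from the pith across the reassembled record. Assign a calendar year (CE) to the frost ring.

1786 CE

Total growth rings = 42 + 56 + 136 = 234.
Between growth ring 18 and the bark edge there are 234 − 18 = 216 growth rings.
Removing the 13 false growth rings leaves 216 − 13 = 203 true growth rings beyond the frost ring.
Counting back 203 years from 1989 CE places the frost ring in 1989 − 203 = 1786 CE.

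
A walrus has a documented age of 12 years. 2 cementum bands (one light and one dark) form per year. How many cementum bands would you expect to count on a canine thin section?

With 2 cementum bands per year, 12 years would produce 12 × 2 = 24 cementum bands.
So 24 cementum bands should be present.

24 cementum bands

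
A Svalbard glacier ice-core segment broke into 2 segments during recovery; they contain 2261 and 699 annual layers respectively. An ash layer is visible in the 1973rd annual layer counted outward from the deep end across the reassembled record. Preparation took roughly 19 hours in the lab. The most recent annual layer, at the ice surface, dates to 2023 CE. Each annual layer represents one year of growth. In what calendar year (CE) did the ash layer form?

Total annual layers = 2261 + 699 = 2960.
2960 − 1973 = 987 annual layers lie beyond the ash layer toward the ice surface.
The annual layer at the ice surface is 2023 CE, so the ash layer dates to 2023 − 987 = 1036 CE.

1036 CE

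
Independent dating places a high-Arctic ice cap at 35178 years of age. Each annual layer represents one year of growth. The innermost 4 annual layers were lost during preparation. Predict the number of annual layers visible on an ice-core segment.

35174 annual layers

At one annual layer per year, 35178 years correspond to 35178 annual layers.
35178 − 4 missed = 35174 annual layers expected in the prepared section.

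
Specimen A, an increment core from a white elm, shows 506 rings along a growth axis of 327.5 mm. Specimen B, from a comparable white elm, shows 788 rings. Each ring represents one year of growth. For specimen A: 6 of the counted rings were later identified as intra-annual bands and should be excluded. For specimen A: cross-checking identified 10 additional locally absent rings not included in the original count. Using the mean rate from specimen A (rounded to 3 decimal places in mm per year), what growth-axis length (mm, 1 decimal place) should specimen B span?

505.9 mm

Specimen A: after corrections the count is 506 − 6 + 10 = 510 rings.
A: 327.5 mm over 510 years gives 327.5 / 510 ≈ 0.642 mm/year.
For B, 0.642 mm/year × 788 years = 505.9 mm.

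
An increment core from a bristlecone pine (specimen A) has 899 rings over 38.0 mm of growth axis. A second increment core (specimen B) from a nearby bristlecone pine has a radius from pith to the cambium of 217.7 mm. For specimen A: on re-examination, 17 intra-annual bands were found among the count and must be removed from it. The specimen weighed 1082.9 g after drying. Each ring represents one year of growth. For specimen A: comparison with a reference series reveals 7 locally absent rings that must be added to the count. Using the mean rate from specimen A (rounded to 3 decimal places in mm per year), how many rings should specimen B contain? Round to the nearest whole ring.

5063 rings

Specimen A: correcting the raw count gives 899 − 17 + 7 = 889 true rings.
A: 38.0 mm over 889 years gives 38.0 / 889 ≈ 0.043 mm/year.
Specimen B: 217.7 mm / 0.043 mm per year = 5062.79 years ≈ 5063 rings.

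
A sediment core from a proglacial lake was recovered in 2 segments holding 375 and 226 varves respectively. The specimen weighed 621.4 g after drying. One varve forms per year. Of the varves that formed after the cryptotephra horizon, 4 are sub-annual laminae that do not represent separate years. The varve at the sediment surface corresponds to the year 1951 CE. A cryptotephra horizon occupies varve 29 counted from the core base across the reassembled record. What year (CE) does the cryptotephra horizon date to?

Total varves = 375 + 226 = 601.
The cryptotephra horizon sits at varve 29 from the core base, so 601 − 29 = 572 varves formed after it.
Excluding 4 false varves: 572 − 4 = 568.
The varve at the sediment surface is 1951 CE, so the cryptotephra horizon dates to 1951 − 568 = 1383 CE.

1383 CE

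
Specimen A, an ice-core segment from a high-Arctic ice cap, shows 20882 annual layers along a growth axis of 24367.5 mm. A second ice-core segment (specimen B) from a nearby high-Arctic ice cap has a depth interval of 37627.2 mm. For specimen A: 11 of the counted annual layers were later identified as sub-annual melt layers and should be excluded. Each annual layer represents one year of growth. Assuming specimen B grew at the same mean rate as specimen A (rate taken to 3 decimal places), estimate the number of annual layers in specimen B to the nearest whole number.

32215 annual layers

Specimen A: after corrections the count is 20882 − 11 = 20871 annual layers.
A: 24367.5 mm over 20871 years gives 24367.5 / 20871 ≈ 1.168 mm per year.
For B, 37627.2 / 1.168 = 32215.07 years ≈ 32215 annual layers.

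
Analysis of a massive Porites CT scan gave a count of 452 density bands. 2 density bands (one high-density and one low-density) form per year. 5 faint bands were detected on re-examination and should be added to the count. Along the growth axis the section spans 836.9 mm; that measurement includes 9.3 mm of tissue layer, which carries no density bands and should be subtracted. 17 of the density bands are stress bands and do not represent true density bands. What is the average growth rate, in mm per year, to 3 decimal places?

3.762 mm per year

Correcting the raw count gives 452 − 17 + 5 = 440 true density bands.
Dividing by 2 density bands per year: 440 / 2 = 220 years.
The growth record spans 836.9 − 9.3 = 827.6 mm.
Extension rate ≈ 827.6 / 220 = 3.762 mm per year.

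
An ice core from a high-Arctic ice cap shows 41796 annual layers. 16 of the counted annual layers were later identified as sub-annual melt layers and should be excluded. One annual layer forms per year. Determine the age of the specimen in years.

Adjusted count: 41796 − 16 = 41780 annual layers.
At one annual layer per year, that is 41780 years.

41780 years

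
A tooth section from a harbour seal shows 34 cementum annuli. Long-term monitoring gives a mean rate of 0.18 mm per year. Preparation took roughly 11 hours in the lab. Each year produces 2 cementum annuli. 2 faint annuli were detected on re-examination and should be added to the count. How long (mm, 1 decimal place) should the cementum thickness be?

After corrections the count is 34 + 2 = 36 cementum annuli.
36 cementum annuli at 2 per year is 36 / 2 = 18 years.
18 years at 0.18 mm/year gives 0.18 × 18 = 3.2 mm.

3.2 mm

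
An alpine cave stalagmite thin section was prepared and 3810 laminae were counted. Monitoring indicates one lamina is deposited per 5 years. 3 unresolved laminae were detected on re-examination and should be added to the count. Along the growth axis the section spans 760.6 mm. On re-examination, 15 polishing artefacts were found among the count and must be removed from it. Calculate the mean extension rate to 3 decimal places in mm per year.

0.040 mm per year

Adjusted count: 3810 − 15 + 3 = 3798 laminae.
3798 laminae at 5 years each span 3798 × 5 = 18990 years.
Mean rate = 760.6 mm / 18990 years ≈ 0.040 mm per year.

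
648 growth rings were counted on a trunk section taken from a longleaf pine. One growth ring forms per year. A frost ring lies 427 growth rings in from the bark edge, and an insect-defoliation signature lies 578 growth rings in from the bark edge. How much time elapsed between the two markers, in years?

151 years

Separation: 578 − 427 = 151 growth rings.
One growth ring per year makes the interval 151 years.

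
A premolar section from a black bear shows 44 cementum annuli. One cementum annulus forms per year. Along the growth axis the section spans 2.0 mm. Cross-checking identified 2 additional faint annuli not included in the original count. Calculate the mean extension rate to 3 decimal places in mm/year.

0.043 mm/year

True cementum annulus count = 44 + 2 = 46.
Mean rate = 2.0 mm / 46 years ≈ 0.043 mm/year.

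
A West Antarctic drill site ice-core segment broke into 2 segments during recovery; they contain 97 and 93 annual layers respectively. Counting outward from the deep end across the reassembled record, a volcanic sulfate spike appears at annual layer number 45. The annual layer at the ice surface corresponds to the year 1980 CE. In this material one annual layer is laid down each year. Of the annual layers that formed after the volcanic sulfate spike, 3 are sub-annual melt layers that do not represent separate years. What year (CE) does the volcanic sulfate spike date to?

1838 CE

Total annual layers = 97 + 93 = 190.
190 − 45 = 145 annual layers lie beyond the volcanic sulfate spike toward the ice surface.
Excluding 3 false annual layers: 145 − 3 = 142.
1980 − 142 = 1838 CE.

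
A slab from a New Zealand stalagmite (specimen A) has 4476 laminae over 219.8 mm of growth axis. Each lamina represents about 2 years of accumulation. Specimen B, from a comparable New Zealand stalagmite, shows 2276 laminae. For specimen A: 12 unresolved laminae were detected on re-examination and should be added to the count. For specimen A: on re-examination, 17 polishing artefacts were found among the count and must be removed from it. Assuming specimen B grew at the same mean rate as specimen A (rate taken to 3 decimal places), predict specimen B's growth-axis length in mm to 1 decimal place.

Specimen A: correcting the raw count gives 4476 − 17 + 12 = 4471 true laminae.
Specimen A: multiplying by 2 years per lamina: 4471 × 2 = 8942 years.
A: Mean rate = 219.8 mm / 8942 years ≈ 0.025 mm per year.
Specimen B: 2276 laminae at 2 years each span 2276 × 2 = 4552 years. Length of B = 0.025 × 4552 = 113.8 mm.

113.8 mm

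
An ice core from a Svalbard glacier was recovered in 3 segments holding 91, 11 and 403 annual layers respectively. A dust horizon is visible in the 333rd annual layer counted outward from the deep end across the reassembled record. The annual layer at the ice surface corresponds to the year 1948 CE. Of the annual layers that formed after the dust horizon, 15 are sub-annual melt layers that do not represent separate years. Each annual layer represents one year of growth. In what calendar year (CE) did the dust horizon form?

Total annual layers = 91 + 11 + 403 = 505.
Between annual layer 333 and the ice surface there are 505 − 333 = 172 annual layers.
Removing the 15 false annual layers leaves 172 − 15 = 157 true annual layers beyond the dust horizon.
Counting back 157 years from 1948 CE places the dust horizon in 1948 − 157 = 1791 CE.

1791 CE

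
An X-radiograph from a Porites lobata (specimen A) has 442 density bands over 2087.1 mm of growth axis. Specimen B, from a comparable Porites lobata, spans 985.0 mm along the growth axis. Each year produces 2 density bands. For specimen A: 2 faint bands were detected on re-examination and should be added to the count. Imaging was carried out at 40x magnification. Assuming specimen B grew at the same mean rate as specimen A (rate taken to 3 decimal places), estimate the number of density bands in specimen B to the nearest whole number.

210 density bands

Specimen A: correcting the raw count gives 442 + 2 = 444 true density bands.
Specimen A: with 2 density bands per year, 444 / 2 = 222 years.
A: Extension rate ≈ 2087.1 / 222 = 9.401 mm per year.
B spans 985.0 / 9.401 = 104.78 years; at 2 density bands per year that is 104.78 × 2 ≈ 210 density bands.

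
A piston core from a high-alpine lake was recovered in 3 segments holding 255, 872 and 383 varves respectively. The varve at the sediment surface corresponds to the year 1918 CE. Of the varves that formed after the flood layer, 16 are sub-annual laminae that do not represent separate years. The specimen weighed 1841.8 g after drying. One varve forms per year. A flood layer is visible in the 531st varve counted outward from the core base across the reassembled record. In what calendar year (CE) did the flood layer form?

Total varves = 255 + 872 + 383 = 1510.
The flood layer sits at varve 531 from the core base, so 1510 − 531 = 979 varves formed after it.
979 − 16 false = 963 true varves after the flood layer.
1918 − 963 = 955 CE.

955 CE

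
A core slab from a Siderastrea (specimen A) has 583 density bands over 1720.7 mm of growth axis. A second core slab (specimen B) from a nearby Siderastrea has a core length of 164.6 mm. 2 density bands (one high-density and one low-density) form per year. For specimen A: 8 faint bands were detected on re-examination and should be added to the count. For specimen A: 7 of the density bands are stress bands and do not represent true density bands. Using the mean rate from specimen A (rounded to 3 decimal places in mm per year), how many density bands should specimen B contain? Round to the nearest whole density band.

56 density bands

Specimen A: adjusted count: 583 − 7 + 8 = 584 density bands.
Specimen A: dividing by 2 density bands per year: 584 / 2 = 292 years.
A: 1720.7 mm over 292 years gives 1720.7 / 292 ≈ 5.893 mm/yr.
Specimen B: 164.6 mm / 5.893 mm per year = 27.93 years; at 2 density bands per year that is 27.93 × 2 ≈ 56 density bands.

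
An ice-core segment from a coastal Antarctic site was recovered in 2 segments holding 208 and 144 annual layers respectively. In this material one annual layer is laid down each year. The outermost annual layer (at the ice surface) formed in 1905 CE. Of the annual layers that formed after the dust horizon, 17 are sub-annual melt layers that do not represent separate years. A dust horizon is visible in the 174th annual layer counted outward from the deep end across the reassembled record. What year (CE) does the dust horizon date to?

1744 CE

Total annual layers = 208 + 144 = 352.
352 − 174 = 178 annual layers lie beyond the dust horizon toward the ice surface.
Removing the 17 false annual layers leaves 178 − 17 = 161 true annual layers beyond the dust horizon.
Counting back 161 years from 1905 CE places the dust horizon in 1905 − 161 = 1744 CE.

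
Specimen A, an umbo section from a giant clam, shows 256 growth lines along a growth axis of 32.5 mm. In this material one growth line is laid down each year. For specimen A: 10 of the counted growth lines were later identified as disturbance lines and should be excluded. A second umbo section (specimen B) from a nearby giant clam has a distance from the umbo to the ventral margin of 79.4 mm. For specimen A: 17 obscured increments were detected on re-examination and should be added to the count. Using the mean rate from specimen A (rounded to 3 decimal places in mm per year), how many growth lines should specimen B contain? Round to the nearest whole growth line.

Specimen A: adjusted count: 256 − 10 + 17 = 263 growth lines.
A: Extension rate ≈ 32.5 / 263 = 0.124 mm/year.
For B, 79.4 / 0.124 = 640.32 years ≈ 640 growth lines.

640 growth lines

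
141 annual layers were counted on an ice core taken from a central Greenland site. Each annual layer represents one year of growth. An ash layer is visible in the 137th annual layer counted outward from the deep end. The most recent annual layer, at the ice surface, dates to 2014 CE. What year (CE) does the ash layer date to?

Between annual layer 137 and the ice surface there are 141 − 137 = 4 annual layers.
2014 − 4 = 2010 CE.

2010 CE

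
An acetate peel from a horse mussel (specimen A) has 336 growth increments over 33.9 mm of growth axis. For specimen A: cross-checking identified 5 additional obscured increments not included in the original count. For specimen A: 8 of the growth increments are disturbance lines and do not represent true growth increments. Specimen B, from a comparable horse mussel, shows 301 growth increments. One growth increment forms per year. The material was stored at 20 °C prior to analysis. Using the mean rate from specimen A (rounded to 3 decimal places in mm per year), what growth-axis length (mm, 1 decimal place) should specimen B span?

Specimen A: correcting the raw count gives 336 − 8 + 5 = 333 true growth increments.
A: Extension rate ≈ 33.9 / 333 = 0.102 mm per year.
For B, 0.102 mm/year × 301 years = 30.7 mm.

30.7 mm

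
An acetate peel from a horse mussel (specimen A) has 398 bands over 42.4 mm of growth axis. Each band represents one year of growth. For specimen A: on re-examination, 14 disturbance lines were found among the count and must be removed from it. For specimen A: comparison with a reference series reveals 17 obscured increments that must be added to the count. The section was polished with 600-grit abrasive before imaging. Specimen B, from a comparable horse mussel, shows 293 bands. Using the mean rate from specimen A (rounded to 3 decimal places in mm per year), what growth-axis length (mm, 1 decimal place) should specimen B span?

Specimen A: adjusted count: 398 − 14 + 17 = 401 bands.
A: Extension rate ≈ 42.4 / 401 = 0.106 mm per year.
Length of B = 0.106 × 293 = 31.1 mm.

31.1 mm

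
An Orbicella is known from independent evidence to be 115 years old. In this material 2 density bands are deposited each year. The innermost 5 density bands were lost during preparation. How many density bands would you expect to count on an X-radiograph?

With 2 density bands per year, 115 years would produce 115 × 2 = 230 density bands.
Less the 5 uncaptured density bands: 230 − 5 = 225.

225 density bands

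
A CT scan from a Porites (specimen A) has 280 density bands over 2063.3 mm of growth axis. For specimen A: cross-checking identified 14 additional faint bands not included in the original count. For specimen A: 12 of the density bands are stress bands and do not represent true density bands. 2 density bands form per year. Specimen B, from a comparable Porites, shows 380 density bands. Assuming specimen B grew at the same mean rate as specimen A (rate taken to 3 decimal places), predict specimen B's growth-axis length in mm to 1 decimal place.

2780.3 mm

Specimen A: after corrections the count is 280 − 12 + 14 = 282 density bands.
Specimen A: 282 density bands at 2 per year is 282 / 2 = 141 years.
A: Mean rate = 2063.3 mm / 141 years ≈ 14.633 mm/year.
Specimen B: dividing by 2 density bands per year: 380 / 2 = 190 years. Length of B = 14.633 × 190 = 2780.3 mm.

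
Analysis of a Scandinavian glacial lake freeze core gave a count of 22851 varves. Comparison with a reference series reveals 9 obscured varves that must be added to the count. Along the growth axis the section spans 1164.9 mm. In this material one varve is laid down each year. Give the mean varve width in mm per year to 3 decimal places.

0.051 mm per year

After corrections the count is 22851 + 9 = 22860 varves.
Mean rate = 1164.9 mm / 22860 years ≈ 0.051 mm per year.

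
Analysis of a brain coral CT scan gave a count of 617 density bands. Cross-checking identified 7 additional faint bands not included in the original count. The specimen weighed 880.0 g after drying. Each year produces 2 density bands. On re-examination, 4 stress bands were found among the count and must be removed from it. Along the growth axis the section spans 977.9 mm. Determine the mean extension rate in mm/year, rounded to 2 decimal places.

3.15 mm/year

After corrections the count is 617 − 4 + 7 = 620 density bands.
With 2 density bands per year, 620 / 2 = 310 years.
977.9 mm over 310 years gives 977.9 / 310 ≈ 3.15 mm/year.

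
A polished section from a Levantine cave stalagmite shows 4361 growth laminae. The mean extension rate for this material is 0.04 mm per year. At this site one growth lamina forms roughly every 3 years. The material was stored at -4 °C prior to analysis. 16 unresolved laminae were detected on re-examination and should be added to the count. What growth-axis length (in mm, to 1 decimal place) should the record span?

Adjusted count: 4361 + 16 = 4377 growth laminae.
4377 growth laminae at 3 years each span 4377 × 3 = 13131 years.
13131 years at 0.04 mm/year gives 0.04 × 13131 = 525.2 mm.

525.2 mm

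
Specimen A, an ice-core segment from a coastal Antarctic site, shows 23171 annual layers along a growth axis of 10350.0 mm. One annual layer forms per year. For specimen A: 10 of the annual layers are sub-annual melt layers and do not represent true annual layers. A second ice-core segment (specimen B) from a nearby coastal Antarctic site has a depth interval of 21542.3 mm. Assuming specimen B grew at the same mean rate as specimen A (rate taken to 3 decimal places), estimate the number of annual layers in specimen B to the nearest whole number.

Specimen A: adjusted count: 23171 − 10 = 23161 annual layers.
A: Extension rate ≈ 10350.0 / 23161 = 0.447 mm per year.
For B, 21542.3 / 0.447 = 48193.06 years ≈ 48193 annual layers.

48193 annual layers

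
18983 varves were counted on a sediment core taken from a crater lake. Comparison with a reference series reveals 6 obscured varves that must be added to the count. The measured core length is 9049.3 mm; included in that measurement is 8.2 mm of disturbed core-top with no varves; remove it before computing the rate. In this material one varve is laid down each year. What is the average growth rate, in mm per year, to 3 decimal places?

0.476 mm per year

Adjusted count: 18983 + 6 = 18989 varves.
Removing the 8.2 mm offcut leaves 9049.3 − 8.2 = 9041.1 mm.
9041.1 mm over 18989 years gives 9041.1 / 18989 ≈ 0.476 mm per year.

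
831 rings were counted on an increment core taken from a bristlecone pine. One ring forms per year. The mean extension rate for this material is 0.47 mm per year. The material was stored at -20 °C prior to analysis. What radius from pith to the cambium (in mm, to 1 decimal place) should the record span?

390.6 mm

831 years of growth are recorded.
831 years at 0.47 mm/year gives 0.47 × 831 = 390.6 mm.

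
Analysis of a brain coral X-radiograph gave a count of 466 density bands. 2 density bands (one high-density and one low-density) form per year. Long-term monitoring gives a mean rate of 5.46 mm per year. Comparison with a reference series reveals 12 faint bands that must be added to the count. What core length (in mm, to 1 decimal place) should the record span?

1304.9 mm

True density band count = 466 + 12 = 478.
With 2 density bands per year, 478 / 2 = 239 years.
239 years at 5.46 mm/year gives 5.46 × 239 = 1304.9 mm.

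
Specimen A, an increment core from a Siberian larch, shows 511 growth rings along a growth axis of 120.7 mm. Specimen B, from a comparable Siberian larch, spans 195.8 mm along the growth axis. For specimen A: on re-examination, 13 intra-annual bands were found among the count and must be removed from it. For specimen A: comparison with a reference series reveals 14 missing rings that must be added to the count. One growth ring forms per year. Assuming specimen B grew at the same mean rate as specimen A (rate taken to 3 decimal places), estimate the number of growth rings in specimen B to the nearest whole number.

830 growth rings

Specimen A: adjusted count: 511 − 13 + 14 = 512 growth rings.
A: Mean rate = 120.7 mm / 512 years ≈ 0.236 mm/year.
B spans 195.8 / 0.236 = 829.66 years ≈ 830 growth rings.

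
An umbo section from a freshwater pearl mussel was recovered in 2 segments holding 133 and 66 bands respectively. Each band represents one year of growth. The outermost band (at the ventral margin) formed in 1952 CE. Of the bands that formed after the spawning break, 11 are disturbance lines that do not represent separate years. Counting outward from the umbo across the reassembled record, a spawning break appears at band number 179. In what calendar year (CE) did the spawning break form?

1943 CE

Total bands = 133 + 66 = 199.
Between band 179 and the ventral margin there are 199 − 179 = 20 bands.
20 − 11 false = 9 true bands after the spawning break.
1952 − 9 = 1943 CE.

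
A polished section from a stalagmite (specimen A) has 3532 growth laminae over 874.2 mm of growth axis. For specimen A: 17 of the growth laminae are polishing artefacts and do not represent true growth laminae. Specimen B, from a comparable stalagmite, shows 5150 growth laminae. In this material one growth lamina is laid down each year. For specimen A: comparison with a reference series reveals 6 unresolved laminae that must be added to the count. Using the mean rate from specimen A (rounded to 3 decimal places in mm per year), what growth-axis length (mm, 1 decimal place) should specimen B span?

1277.2 mm

Specimen A: correcting the raw count gives 3532 − 17 + 6 = 3521 true growth laminae.
A: Extension rate ≈ 874.2 / 3521 = 0.248 mm/yr.
B's length ≈ 0.248 × 5150 = 1277.2 mm.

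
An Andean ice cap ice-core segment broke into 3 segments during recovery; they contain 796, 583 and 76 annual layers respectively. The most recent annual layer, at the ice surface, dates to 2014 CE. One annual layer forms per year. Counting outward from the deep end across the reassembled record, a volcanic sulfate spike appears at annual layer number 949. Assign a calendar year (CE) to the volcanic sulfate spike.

Total annual layers = 796 + 583 + 76 = 1455.
The volcanic sulfate spike sits at annual layer 949 from the deep end, so 1455 − 949 = 506 annual layers formed after it.
The annual layer at the ice surface is 2014 CE, so the volcanic sulfate spike dates to 2014 − 506 = 1508 CE.

1508 CE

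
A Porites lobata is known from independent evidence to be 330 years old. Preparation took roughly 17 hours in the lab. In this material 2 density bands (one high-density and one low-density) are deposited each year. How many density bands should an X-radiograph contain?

330 years at 2 density bands per year gives 330 × 2 = 660 density bands.
So 660 density bands should be present.

660 density bands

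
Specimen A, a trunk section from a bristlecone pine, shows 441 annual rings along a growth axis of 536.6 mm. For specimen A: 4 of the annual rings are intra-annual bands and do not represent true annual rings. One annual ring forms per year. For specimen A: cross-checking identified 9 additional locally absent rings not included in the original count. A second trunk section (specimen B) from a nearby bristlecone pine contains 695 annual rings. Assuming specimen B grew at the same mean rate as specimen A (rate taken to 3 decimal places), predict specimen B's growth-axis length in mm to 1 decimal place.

836.1 mm

Specimen A: correcting the raw count gives 441 − 4 + 9 = 446 true annual rings.
A: Extension rate ≈ 536.6 / 446 = 1.203 mm/year.
For B, 1.203 mm/year × 695 years = 836.1 mm.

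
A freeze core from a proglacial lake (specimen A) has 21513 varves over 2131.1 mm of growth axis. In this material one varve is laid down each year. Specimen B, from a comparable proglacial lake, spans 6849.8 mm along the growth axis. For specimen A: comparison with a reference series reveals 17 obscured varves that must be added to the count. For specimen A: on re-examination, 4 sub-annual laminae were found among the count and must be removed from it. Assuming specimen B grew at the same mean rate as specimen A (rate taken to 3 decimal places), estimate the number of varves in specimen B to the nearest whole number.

69190 varves

Specimen A: adjusted count: 21513 − 4 + 17 = 21526 varves.
A: 2131.1 mm over 21526 years gives 2131.1 / 21526 ≈ 0.099 mm per year.
Specimen B: 6849.8 mm / 0.099 mm per year = 69189.90 years ≈ 69190 varves.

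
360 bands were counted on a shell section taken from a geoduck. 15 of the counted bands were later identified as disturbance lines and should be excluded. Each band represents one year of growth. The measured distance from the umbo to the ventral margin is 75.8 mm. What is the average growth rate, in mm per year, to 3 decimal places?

0.220 mm per year

Correcting the raw count gives 360 − 15 = 345 true bands.
75.8 mm over 345 years gives 75.8 / 345 ≈ 0.220 mm per year.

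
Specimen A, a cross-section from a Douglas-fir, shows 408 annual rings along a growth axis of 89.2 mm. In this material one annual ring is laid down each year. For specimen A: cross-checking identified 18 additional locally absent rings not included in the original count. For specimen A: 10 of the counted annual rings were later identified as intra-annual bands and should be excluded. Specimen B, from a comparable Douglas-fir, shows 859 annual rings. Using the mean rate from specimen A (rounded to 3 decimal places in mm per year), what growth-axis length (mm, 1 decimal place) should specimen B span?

183.8 mm

Specimen A: true annual ring count = 408 − 10 + 18 = 416.
A: Extension rate ≈ 89.2 / 416 = 0.214 mm/year.
For B, 0.214 mm/year × 859 years = 183.8 mm.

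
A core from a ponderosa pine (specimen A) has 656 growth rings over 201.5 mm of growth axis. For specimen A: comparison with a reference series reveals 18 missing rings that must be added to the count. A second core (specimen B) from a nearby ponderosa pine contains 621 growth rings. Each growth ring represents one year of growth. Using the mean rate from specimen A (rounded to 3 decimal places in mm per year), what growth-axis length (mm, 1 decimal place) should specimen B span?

Specimen A: correcting the raw count gives 656 + 18 = 674 true growth rings.
A: Mean rate = 201.5 mm / 674 years ≈ 0.299 mm/year.
For B, 0.299 mm/year × 621 years = 185.7 mm.

185.7 mm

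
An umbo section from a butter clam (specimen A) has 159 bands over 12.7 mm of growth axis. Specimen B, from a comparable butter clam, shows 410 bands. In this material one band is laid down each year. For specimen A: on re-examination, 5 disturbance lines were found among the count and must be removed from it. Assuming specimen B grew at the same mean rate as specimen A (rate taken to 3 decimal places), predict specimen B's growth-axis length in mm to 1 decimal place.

33.6 mm

Specimen A: true band count = 159 − 5 = 154.
A: 12.7 mm over 154 years gives 12.7 / 154 ≈ 0.082 mm/year.
B's length ≈ 0.082 × 410 = 33.6 mm.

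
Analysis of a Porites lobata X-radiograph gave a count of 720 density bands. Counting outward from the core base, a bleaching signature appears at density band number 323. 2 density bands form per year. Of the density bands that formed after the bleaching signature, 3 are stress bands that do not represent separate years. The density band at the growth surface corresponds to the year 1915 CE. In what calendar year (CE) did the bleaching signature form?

Between density band 323 and the growth surface there are 720 − 323 = 397 density bands.
397 − 3 false = 394 true density bands after the bleaching signature.
Dividing by 2 density bands per year: 394 / 2 = 197 years.
The density band at the growth surface is 1915 CE, so the bleaching signature dates to 1915 − 197 = 1718 CE.

1718 CE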